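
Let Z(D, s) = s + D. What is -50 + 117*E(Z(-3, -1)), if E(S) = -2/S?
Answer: 17/2 ≈ 8.5000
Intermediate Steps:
Z(D, s) = D + s
-50 + 117*E(Z(-3, -1)) = -50 + 117*(-2/(-3 - 1)) = -50 + 117*(-2/(-4)) = -50 + 117*(-2*(-1/4)) = -50 + 117*(1/2) = -50 + 117/2 = 17/2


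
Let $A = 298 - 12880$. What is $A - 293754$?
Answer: $-306336$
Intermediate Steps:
$A = -12582$ ($A = 298 - 12880 = -12582$)
$A - 293754 = -12582 - 293754 = -306336$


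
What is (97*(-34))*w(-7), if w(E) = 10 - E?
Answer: -56066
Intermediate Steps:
(97*(-34))*w(-7) = (97*(-34))*(10 - 1*(-7)) = -3298*(10 + 7) = -3298*17 = -56066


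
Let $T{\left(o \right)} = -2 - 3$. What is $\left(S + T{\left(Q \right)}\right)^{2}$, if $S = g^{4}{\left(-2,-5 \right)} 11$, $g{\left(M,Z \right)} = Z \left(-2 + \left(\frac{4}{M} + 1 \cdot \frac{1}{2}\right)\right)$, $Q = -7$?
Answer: $\frac{272474281172025}{256} \approx 1.0644 \cdot 10^{12}$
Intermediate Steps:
$g{\left(M,Z \right)} = Z \left(- \frac{3}{2} + \frac{4}{M}\right)$ ($g{\left(M,Z \right)} = Z \left(-2 + \left(\frac{4}{M} + 1 \cdot \frac{1}{2}\right)\right) = Z \left(-2 + \left(\frac{4}{M} + \frac{1}{2}\right)\right) = Z \left(-2 + \left(\frac{1}{2} + \frac{4}{M}\right)\right) = Z \left(- \frac{3}{2} + \frac{4}{M}\right)$)
$T{\left(o \right)} = -5$
$S = \frac{16506875}{16}$ ($S = \left(\frac{1}{2} \left(-5\right) \frac{1}{-2} \left(8 - -6\right)\right)^{4} \cdot 11 = \left(\frac{1}{2} \left(-5\right) \left(- \frac{1}{2}\right) \left(8 + 6\right)\right)^{4} \cdot 11 = \left(\frac{1}{2} \left(-5\right) \left(- \frac{1}{2}\right) 14\right)^{4} \cdot 11 = \left(\frac{35}{2}\right)^{4} \cdot 11 = \frac{1500625}{16} \cdot 11 = \frac{16506875}{16} \approx 1.0317 \cdot 10^{6}$)
$\left(S + T{\left(Q \right)}\right)^{2} = \left(\frac{16506875}{16} - 5\right)^{2} = \left(\frac{16506795}{16}\right)^{2} = \frac{272474281172025}{256}$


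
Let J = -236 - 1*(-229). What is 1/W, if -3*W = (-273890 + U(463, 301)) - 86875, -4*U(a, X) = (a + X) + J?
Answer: 12/1443817 ≈ 8.3113e-6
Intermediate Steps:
J = -7 (J = -236 + 229 = -7)
U(a, X) = 7/4 - X/4 - a/4 (U(a, X) = -((a + X) - 7)/4 = -((X + a) - 7)/4 = -(-7 + X + a)/4 = 7/4 - X/4 - a/4)
W = 1443817/12 (W = -((-273890 + (7/4 - 1/4*301 - 1/4*463)) - 86875)/3 = -((-273890 + (7/4 - 301/4 - 463/4)) - 86875)/3 = -((-273890 - 757/4) - 86875)/3 = -(-1096317/4 - 86875)/3 = -1/3*(-1443817/4) = 1443817/12 ≈ 1.2032e+5)
1/W = 1/(1443817/12) = 12/1443817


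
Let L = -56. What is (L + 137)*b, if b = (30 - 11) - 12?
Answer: 567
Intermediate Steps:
b = 7 (b = 19 - 12 = 7)
(L + 137)*b = (-56 + 137)*7 = 81*7 = 567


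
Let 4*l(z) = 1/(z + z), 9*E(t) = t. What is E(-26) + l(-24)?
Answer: -1667/576 ≈ -2.8941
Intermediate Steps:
E(t) = t/9
l(z) = 1/(8*z) (l(z) = 1/(4*(z + z)) = 1/(4*((2*z))) = (1/(2*z))/4 = 1/(8*z))
E(-26) + l(-24) = (⅑)*(-26) + (⅛)/(-24) = -26/9 + (⅛)*(-1/24) = -26/9 - 1/192 = -1667/576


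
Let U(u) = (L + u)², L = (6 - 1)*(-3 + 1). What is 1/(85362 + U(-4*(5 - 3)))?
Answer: 1/85686 ≈ 1.1671e-5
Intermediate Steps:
L = -10 (L = 5*(-2) = -10)
U(u) = (-10 + u)²
1/(85362 + U(-4*(5 - 3))) = 1/(85362 + (-10 - 4*(5 - 3))²) = 1/(85362 + (-10 - 4*2)²) = 1/(85362 + (-10 - 8)²) = 1/(85362 + (-18)²) = 1/(85362 + 324) = 1/85686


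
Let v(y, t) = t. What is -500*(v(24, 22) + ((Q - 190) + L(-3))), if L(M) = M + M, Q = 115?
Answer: 29500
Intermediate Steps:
L(M) = 2*M
-500*(v(24, 22) + ((Q - 190) + L(-3))) = -500*(22 + ((115 - 190) + 2*(-3))) = -500*(22 + (-75 - 6)) = -500*(22 - 81) = -500*(-59) = 29500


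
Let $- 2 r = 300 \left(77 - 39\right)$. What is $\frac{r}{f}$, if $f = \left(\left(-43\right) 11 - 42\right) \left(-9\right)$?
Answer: $- \frac{380}{309} \approx -1.2298$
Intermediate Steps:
$f = 4635$ ($f = \left(-473 - 42\right) \left(-9\right) = \left(-515\right) \left(-9\right) = 4635$)
$r = -5700$ ($r = - \frac{300 \left(77 - 39\right)}{2} = - \frac{300 \cdot 38}{2} = \left(- \frac{1}{2}\right) 11400 = -5700$)
$\frac{r}{f} = - \frac{5700}{4635} = \left(-5700\right) \frac{1}{4635} = - \frac{380}{309}$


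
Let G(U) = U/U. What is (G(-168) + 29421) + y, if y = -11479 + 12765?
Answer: 30708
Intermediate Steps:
G(U) = 1
y = 1286
(G(-168) + 29421) + y = (1 + 29421) + 1286 = 29422 + 1286 = 30708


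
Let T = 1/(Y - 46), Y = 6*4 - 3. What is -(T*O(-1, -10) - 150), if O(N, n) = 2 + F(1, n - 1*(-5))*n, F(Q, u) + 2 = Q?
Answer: 3762/25 ≈ 150.48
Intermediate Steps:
F(Q, u) = -2 + Q
Y = 21 (Y = 24 - 3 = 21)
O(N, n) = 2 - n (O(N, n) = 2 + (-2 + 1)*n = 2 - n)
T = -1/25 (T = 1/(21 - 46) = 1/(-25) = -1/25 ≈ -0.040000)
-(T*O(-1, -10) - 150) = -(-(2 - 1*(-10))/25 - 150) = -(-(2 + 10)/25 - 150) = -(-1/25*12 - 150) = -(-12/25 - 150) = -1*(-3762/25) = 3762/25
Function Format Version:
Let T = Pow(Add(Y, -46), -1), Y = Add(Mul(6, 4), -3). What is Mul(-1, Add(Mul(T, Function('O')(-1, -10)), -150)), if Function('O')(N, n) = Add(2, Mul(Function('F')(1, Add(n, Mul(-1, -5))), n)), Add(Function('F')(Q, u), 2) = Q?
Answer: Rational(3762, 25) ≈ 150.48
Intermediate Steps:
Function('F')(Q, u) = Add(-2, Q)
Y = 21 (Y = Add(24, -3) = 21)
Function('O')(N, n) = Add(2, Mul(-1, n)) (Function('O')(N, n) = Add(2, Mul(Add(-2, 1), n)) = Add(2, Mul(-1, n)))
T = Rational(-1, 25) (T = Pow(Add(21, -46), -1) = Pow(-25, -1) = Rational(-1, 25) ≈ -0.040000)
Mul(-1, Add(Mul(T, Function('O')(-1, -10)), -150)) = Mul(-1, Add(Mul(Rational(-1, 25), Add(2, Mul(-1, -10))), -150)) = Mul(-1, Add(Mul(Rational(-1, 25), Add(2, 10)), -150)) = Mul(-1, Add(Mul(Rational(-1, 25), 12), -150)) = Mul(-1, Add(Rational(-12, 25), -150)) = Mul(-1, Rational(-3762, 25)) = Rational(3762, 25)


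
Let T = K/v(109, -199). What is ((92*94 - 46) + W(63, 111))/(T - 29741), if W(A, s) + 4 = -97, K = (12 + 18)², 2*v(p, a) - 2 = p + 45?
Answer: -110513/386483 ≈ -0.28595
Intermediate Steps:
v(p, a) = 47/2 + p/2 (v(p, a) = 1 + (p + 45)/2 = 1 + (45 + p)/2 = 1 + (45/2 + p/2) = 47/2 + p/2)
K = 900 (K = 30² = 900)
W(A, s) = -101 (W(A, s) = -4 - 97 = -101)
T = 150/13 (T = 900/(47/2 + (½)*109) = 900/(47/2 + 109/2) = 900/78 = 900*(1/78) = 150/13 ≈ 11.538)
((92*94 - 46) + W(63, 111))/(T - 29741) = ((92*94 - 46) - 101)/(150/13 - 29741) = ((8648 - 46) - 101)/(-386483/13) = (8602 - 101)*(-13/386483) = 8501*(-13/386483) = -110513/386483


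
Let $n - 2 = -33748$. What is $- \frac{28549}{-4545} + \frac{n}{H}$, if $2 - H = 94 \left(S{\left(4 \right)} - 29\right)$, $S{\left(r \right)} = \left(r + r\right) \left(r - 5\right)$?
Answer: $- \frac{360167}{105444} \approx -3.4157$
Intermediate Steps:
$n = -33746$ ($n = 2 - 33748 = -33746$)
$S{\left(r \right)} = 2 r \left(-5 + r\right)$
$H = 3480$ ($H = 2 - 94 \left(2 \cdot 4 \left(-5 + 4\right) - 29\right) = 2 - 94 \left(2 \cdot 4 \left(-1\right) - 29\right) = 2 - 94 \left(-8 - 29\right) = 2 - 94 \left(-37\right) = 2 - -3478 = 2 + 3478 = 3480$)
$- \frac{28549}{-4545} + \frac{n}{H} = - \frac{28549}{-4545} - \frac{33746}{3480} = \left(-28549\right) \left(- \frac{1}{4545}\right) - \frac{16873}{1740} = \frac{28549}{4545} - \frac{16873}{1740} = - \frac{360167}{105444}$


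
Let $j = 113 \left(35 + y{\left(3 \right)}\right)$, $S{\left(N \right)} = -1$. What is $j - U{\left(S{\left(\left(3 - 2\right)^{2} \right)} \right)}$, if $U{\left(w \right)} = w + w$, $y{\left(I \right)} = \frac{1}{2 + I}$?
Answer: $\frac{19898}{5} \approx 3979.6$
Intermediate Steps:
$U{\left(w \right)} = 2 w$
$j = \frac{19888}{5}$ ($j = 113 \left(35 + \frac{1}{2 + 3}\right) = 113 \left(35 + \frac{1}{5}\right) = 113 \cdot \frac{176}{5} = \frac{19888}{5} \approx 3977.6$)
$j - U{\left(S{\left(\left(3 - 2\right)^{2} \right)} \right)} = \frac{19888}{5} - 2 \left(-1\right) = \frac{19888}{5} - -2 = \frac{19888}{5} + 2 = \frac{19898}{5}$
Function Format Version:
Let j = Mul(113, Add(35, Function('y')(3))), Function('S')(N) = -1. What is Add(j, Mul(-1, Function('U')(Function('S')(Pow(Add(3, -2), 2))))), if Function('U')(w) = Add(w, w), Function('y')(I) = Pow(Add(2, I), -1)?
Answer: Rational(19898, 5) ≈ 3979.6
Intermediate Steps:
Function('U')(w) = Mul(2, w)
j = Rational(19888, 5) (j = Mul(113, Add(35, Pow(Add(2, 3), -1))) = Mul(113, Add(35, Pow(5, -1))) = Mul(113, Add(35, Rational(1, 5))) = Mul(113, Rational(176, 5)) = Rational(19888, 5) ≈ 3977.6)
Add(j, Mul(-1, Function('U')(Function('S')(Pow(Add(3, -2), 2))))) = Add(Rational(19888, 5), Mul(-1, Mul(2, -1))) = Add(Rational(19888, 5), Mul(-1, -2)) = Add(Rational(19888, 5), 2) = Rational(19898, 5)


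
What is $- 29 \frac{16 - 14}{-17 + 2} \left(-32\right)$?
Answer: $- \frac{1856}{15} \approx -123.73$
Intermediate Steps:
$- 29 \frac{16 - 14}{-17 + 2} \left(-32\right) = - 29 \frac{2}{-15} \left(-32\right) = - 29 \cdot 2 \left(- \frac{1}{15}\right) \left(-32\right) = \left(-29\right) \left(- \frac{2}{15}\right) \left(-32\right) = \frac{58}{15} \left(-32\right) = - \frac{1856}{15}$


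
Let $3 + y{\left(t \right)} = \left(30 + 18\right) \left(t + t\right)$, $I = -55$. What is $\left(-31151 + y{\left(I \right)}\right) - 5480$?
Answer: $-41914$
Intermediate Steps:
$y{\left(t \right)} = -3 + 96 t$ ($y{\left(t \right)} = -3 + \left(30 + 18\right) \left(t + t\right) = -3 + 48 \cdot 2 t = -3 + 96 t$)
$\left(-31151 + y{\left(I \right)}\right) - 5480 = \left(-31151 + \left(-3 + 96 \left(-55\right)\right)\right) - 5480 = \left(-31151 - 5283\right) - 5480 = -36434 - 5480 = -41914$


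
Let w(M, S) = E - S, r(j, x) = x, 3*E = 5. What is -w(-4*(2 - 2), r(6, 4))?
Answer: 7/3 ≈ 2.3333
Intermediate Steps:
E = 5/3 (E = (⅓)*5 = 5/3 ≈ 1.6667)
w(M, S) = 5/3 - S
-w(-4*(2 - 2), r(6, 4)) = -(5/3 - 1*4) = -(5/3 - 4) = -1*(-7/3) = 7/3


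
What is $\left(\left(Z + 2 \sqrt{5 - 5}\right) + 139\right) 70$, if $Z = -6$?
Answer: $9310$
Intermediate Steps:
$\left(\left(Z + 2 \sqrt{5 - 5}\right) + 139\right) 70 = \left(\left(-6 + 2 \sqrt{5 - 5}\right) + 139\right) 70 = \left(\left(-6 + 2 \sqrt{0}\right) + 139\right) 70 = \left(\left(-6 + 2 \cdot 0\right) + 139\right) 70 = \left(\left(-6 + 0\right) + 139\right) 70 = \left(-6 + 139\right) 70 = 133 \cdot 70 = 9310$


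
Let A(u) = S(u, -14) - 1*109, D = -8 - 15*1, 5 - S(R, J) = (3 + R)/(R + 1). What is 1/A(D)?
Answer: -11/1154 ≈ -0.0095321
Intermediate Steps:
S(R, J) = 5 - (3 + R)/(1 + R) (S(R, J) = 5 - (3 + R)/(R + 1) = 5 - (3 + R)/(1 + R))
D = -23 (D = -8 - 15 = -23)
A(u) = -109 + 2*(1 + 2*u)/(1 + u) (A(u) = 2*(1 + 2*u)/(1 + u) - 1*109 = 2*(1 + 2*u)/(1 + u) - 109 = -109 + 2*(1 + 2*u)/(1 + u))
1/A(D) = 1/((-107 - 105*(-23))/(1 - 23)) = 1/((-107 + 2415)/(-22)) = 1/(-1/22*2308) = 1/(-1154/11) = -11/1154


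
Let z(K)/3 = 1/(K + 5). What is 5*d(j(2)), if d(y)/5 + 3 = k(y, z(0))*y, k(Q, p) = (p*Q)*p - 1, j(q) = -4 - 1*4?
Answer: 701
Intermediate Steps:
j(q) = -8 (j(q) = -4 - 4 = -8)
z(K) = 3/(5 + K) (z(K) = 3/(K + 5) = 3/(5 + K))
k(Q, p) = -1 + Q*p² (k(Q, p) = (Q*p)*p - 1 = Q*p² - 1 = -1 + Q*p²)
d(y) = -15 + 5*y*(-1 + 9*y/25) (d(y) = -15 + 5*((-1 + y*(3/(5 + 0))²)*y) = -15 + 5*((-1 + y*(3/5)²)*y) = -15 + 5*((-1 + y*(3*(⅕))²)*y) = -15 + 5*((-1 + y*(⅗)²)*y) = -15 + 5*((-1 + y*(9/25))*y) = -15 + 5*((-1 + 9*y/25)*y) = -15 + 5*(y*(-1 + 9*y/25)) = -15 + 5*y*(-1 + 9*y/25))
5*d(j(2)) = 5*(-15 + (⅕)*(-8)*(-25 + 9*(-8))) = 5*(-15 + (⅕)*(-8)*(-25 - 72)) = 5*(-15 + (⅕)*(-8)*(-97)) = 5*(-15 + 776/5) = 5*(701/5) = 701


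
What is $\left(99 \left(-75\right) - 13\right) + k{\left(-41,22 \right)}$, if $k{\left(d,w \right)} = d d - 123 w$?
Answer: $-8463$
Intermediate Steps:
$k{\left(d,w \right)} = d^{2} - 123 w$
$\left(99 \left(-75\right) - 13\right) + k{\left(-41,22 \right)} = \left(99 \left(-75\right) - 13\right) + \left(\left(-41\right)^{2} - 2706\right) = \left(-7425 - 13\right) + \left(1681 - 2706\right) = -7438 - 1025 = -8463$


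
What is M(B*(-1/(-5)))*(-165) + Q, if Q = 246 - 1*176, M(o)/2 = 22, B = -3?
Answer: -7190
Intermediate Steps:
M(o) = 44 (M(o) = 2*22 = 44)
Q = 70 (Q = 246 - 176 = 70)
M(B*(-1/(-5)))*(-165) + Q = 44*(-165) + 70 = -7260 + 70 = -7190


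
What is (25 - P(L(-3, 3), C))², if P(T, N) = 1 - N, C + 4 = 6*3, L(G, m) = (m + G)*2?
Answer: 1444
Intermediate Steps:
L(G, m) = 2*G + 2*m (L(G, m) = (G + m)*2 = 2*G + 2*m)
C = 14 (C = -4 + 6*3 = -4 + 18 = 14)
(25 - P(L(-3, 3), C))² = (25 - (1 - 1*14))² = (25 - (1 - 14))² = (25 - 1*(-13))² = (25 + 13)² = 38² = 1444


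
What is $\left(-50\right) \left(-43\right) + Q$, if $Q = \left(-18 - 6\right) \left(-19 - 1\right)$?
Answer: $2630$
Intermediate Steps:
$Q = 480$ ($Q = \left(-24\right) \left(-20\right) = 480$)
$\left(-50\right) \left(-43\right) + Q = \left(-50\right) \left(-43\right) + 480 = 2150 + 480 = 2630$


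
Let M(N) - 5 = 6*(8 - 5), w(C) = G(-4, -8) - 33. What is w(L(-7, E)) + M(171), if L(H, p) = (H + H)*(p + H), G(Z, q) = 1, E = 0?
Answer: -9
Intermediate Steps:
L(H, p) = 2*H*(H + p) (L(H, p) = (2*H)*(H + p) = 2*H*(H + p))
w(C) = -32 (w(C) = 1 - 33 = -32)
M(N) = 23 (M(N) = 5 + 6*(8 - 5) = 5 + 6*3 = 5 + 18 = 23)
w(L(-7, E)) + M(171) = -32 + 23 = -9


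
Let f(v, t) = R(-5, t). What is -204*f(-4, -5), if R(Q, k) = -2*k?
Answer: -2040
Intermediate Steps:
f(v, t) = -2*t
-204*f(-4, -5) = -(-408)*(-5) = -204*10 = -2040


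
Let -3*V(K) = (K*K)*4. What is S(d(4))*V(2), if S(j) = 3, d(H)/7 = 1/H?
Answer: -16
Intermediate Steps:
d(H) = 7/H
V(K) = -4*K**2/3 (V(K) = -K*K*4/3 = -K**2*4/3 = -4*K**2/3)
S(d(4))*V(2) = 3*(-4/3*2**2) = 3*(-4/3*4) = 3*(-16/3) = -16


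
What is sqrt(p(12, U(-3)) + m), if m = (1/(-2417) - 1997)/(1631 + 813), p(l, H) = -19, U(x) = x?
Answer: I*sqrt(172876469748294)/2953574 ≈ 4.4516*I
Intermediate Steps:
m = -2413375/2953574 (m = (-1/2417 - 1997)/2444 = -4826750/2417*1/2444 = -2413375/2953574 ≈ -0.81710)
sqrt(p(12, U(-3)) + m) = sqrt(-19 - 2413375/2953574) = sqrt(-58531281/2953574) = I*sqrt(172876469748294)/2953574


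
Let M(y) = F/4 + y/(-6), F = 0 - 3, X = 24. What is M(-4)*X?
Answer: -2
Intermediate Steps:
F = -3
M(y) = -¾ - y/6 (M(y) = -3/4 + y/(-6) = -3*¼ + y*(-⅙) = -¾ - y/6)
M(-4)*X = (-¾ - ⅙*(-4))*24 = (-¾ + ⅔)*24 = -1/12*24 = -2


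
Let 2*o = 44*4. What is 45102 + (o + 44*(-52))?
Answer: 42902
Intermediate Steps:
o = 88 (o = (44*4)/2 = (½)*176 = 88)
45102 + (o + 44*(-52)) = 45102 + (88 + 44*(-52)) = 45102 + (88 - 2288) = 45102 - 2200 = 42902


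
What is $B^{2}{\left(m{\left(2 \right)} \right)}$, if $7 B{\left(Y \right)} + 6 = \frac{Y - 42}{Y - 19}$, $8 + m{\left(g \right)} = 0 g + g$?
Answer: $\frac{10404}{30625} \approx 0.33972$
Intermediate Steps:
$m{\left(g \right)} = -8 + g$ ($m{\left(g \right)} = -8 + \left(0 g + g\right) = -8 + \left(0 + g\right) = -8 + g$)
$B{\left(Y \right)} = - \frac{6}{7} + \frac{-42 + Y}{7 \left(-19 + Y\right)}$ ($B{\left(Y \right)} = - \frac{6}{7} + \frac{\left(Y - 42\right) \frac{1}{Y - 19}}{7} = - \frac{6}{7} + \frac{\left(-42 + Y\right) \frac{1}{-19 + Y}}{7} = - \frac{6}{7} + \frac{\frac{1}{-19 + Y} \left(-42 + Y\right)}{7} = - \frac{6}{7} + \frac{-42 + Y}{7 \left(-19 + Y\right)}$)
$B^{2}{\left(m{\left(2 \right)} \right)} = \left(\frac{72 - 5 \left(-8 + 2\right)}{7 \left(-19 + \left(-8 + 2\right)\right)}\right)^{2} = \left(\frac{72 - -30}{7 \left(-19 - 6\right)}\right)^{2} = \left(\frac{72 + 30}{7 \left(-25\right)}\right)^{2} = \left(\frac{1}{7} \left(- \frac{1}{25}\right) 102\right)^{2} = \left(- \frac{102}{175}\right)^{2} = \frac{10404}{30625}$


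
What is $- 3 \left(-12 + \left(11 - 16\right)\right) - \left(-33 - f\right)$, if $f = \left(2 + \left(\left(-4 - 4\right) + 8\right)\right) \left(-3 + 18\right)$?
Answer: $114$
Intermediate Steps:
$f = 30$ ($f = \left(2 + \left(-8 + 8\right)\right) 15 = \left(2 + 0\right) 15 = 2 \cdot 15 = 30$)
$- 3 \left(-12 + \left(11 - 16\right)\right) - \left(-33 - f\right) = - 3 \left(-12 + \left(11 - 16\right)\right) - \left(-33 - 30\right) = - 3 \left(-12 - 5\right) - \left(-33 - 30\right) = \left(-3\right) \left(-17\right) - -63 = 51 + 63 = 114$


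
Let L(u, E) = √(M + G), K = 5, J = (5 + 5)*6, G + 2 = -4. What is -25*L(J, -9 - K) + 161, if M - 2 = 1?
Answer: 161 - 25*I*√3 ≈ 161.0 - 43.301*I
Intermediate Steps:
M = 3 (M = 2 + 1 = 3)
G = -6 (G = -2 - 4 = -6)
J = 60 (J = 10*6 = 60)
L(u, E) = I*√3 (L(u, E) = √(3 - 6) = √(-3) = I*√3)
-25*L(J, -9 - K) + 161 = -25*I*√3 + 161 = 161 - 25*I*√3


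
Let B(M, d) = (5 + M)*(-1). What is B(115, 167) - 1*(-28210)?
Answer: 28090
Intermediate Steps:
B(M, d) = -5 - M
B(115, 167) - 1*(-28210) = (-5 - 1*115) - 1*(-28210) = (-5 - 115) + 28210 = -120 + 28210 = 28090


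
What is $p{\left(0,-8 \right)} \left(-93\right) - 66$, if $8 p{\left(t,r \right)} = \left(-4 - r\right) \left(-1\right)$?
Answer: $- \frac{39}{2} \approx -19.5$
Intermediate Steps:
$p{\left(t,r \right)} = \frac{1}{2} + \frac{r}{8}$ ($p{\left(t,r \right)} = \frac{\left(-4 - r\right) \left(-1\right)}{8} = \frac{4 + r}{8} = \frac{1}{2} + \frac{r}{8}$)
$p{\left(0,-8 \right)} \left(-93\right) - 66 = \left(\frac{1}{2} + \frac{1}{8} \left(-8\right)\right) \left(-93\right) - 66 = \left(\frac{1}{2} - 1\right) \left(-93\right) - 66 = \left(- \frac{1}{2}\right) \left(-93\right) - 66 = \frac{93}{2} - 66 = - \frac{39}{2}$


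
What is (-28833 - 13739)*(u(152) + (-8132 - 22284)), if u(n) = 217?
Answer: 1285631828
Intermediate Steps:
(-28833 - 13739)*(u(152) + (-8132 - 22284)) = (-28833 - 13739)*(217 + (-8132 - 22284)) = -42572*(217 - 30416) = -42572*(-30199) = 1285631828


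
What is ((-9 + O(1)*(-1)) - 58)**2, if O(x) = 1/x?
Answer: 4624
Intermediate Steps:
((-9 + O(1)*(-1)) - 58)**2 = ((-9 - 1/1) - 58)**2 = ((-9 + 1*(-1)) - 58)**2 = ((-9 - 1) - 58)**2 = (-10 - 58)**2 = (-68)**2 = 4624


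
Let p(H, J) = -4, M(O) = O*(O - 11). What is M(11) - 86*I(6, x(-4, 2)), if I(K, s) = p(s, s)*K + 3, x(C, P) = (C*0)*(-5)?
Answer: 1806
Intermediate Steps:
M(O) = O*(-11 + O)
x(C, P) = 0 (x(C, P) = 0*(-5) = 0)
I(K, s) = 3 - 4*K (I(K, s) = -4*K + 3 = 3 - 4*K)
M(11) - 86*I(6, x(-4, 2)) = 11*(-11 + 11) - 86*(3 - 4*6) = 11*0 - 86*(3 - 24) = 0 - 86*(-21) = 0 + 1806 = 1806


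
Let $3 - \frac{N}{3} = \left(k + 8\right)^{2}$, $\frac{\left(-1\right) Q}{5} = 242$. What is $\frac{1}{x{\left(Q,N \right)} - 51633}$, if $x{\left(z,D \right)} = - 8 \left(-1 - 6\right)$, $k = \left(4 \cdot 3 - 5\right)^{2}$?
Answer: $- \frac{1}{51577} \approx -1.9388 \cdot 10^{-5}$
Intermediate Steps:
$Q = -1210$ ($Q = \left(-5\right) 242 = -1210$)
$k = 49$ ($k = \left(12 - 5\right)^{2} = 7^{2} = 49$)
$N = -9738$ ($N = 9 - 3 \left(49 + 8\right)^{2} = 9 - 3 \cdot 57^{2} = 9 - 9747 = -9738$)
$x{\left(z,D \right)} = 56$ ($x{\left(z,D \right)} = \left(-8\right) \left(-7\right) = 56$)
$\frac{1}{x{\left(Q,N \right)} - 51633} = \frac{1}{56 - 51633} = \frac{1}{-51577} = - \frac{1}{51577}$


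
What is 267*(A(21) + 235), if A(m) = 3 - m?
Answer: 57939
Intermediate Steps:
267*(A(21) + 235) = 267*((3 - 1*21) + 235) = 267*((3 - 21) + 235) = 267*(-18 + 235) = 267*217 = 57939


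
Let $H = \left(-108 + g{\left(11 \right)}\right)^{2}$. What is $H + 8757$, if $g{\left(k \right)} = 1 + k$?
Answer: $17973$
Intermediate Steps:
$H = 9216$ ($H = \left(-108 + \left(1 + 11\right)\right)^{2} = \left(-108 + 12\right)^{2} = \left(-96\right)^{2} = 9216$)
$H + 8757 = 9216 + 8757 = 17973$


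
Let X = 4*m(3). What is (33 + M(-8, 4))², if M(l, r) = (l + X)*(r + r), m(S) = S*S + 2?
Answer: 103041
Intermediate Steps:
m(S) = 2 + S² (m(S) = S² + 2 = 2 + S²)
X = 44 (X = 4*(2 + 3²) = 4*(2 + 9) = 4*11 = 44)
M(l, r) = 2*r*(44 + l) (M(l, r) = (l + 44)*(r + r) = (44 + l)*(2*r) = 2*r*(44 + l))
(33 + M(-8, 4))² = (33 + 2*4*(44 - 8))² = (33 + 2*4*36)² = (33 + 288)² = 321² = 103041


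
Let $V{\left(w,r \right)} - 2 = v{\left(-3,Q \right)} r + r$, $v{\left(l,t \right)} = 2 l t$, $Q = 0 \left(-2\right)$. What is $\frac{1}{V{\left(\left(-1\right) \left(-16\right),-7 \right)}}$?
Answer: $- \frac{1}{5} \approx -0.2$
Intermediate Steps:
$Q = 0$
$v{\left(l,t \right)} = 2 l t$
$V{\left(w,r \right)} = 2 + r$ ($V{\left(w,r \right)} = 2 + \left(2 \left(-3\right) 0 r + r\right) = 2 + \left(0 r + r\right) = 2 + \left(0 + r\right) = 2 + r$)
$\frac{1}{V{\left(\left(-1\right) \left(-16\right),-7 \right)}} = \frac{1}{2 - 7} = \frac{1}{-5} = - \frac{1}{5}$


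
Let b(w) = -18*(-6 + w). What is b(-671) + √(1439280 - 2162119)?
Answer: 12186 + I*√722839 ≈ 12186.0 + 850.2*I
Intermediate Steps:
b(w) = 108 - 18*w
b(-671) + √(1439280 - 2162119) = (108 - 18*(-671)) + √(1439280 - 2162119) = (108 + 12078) + √(-722839) = 12186 + I*√722839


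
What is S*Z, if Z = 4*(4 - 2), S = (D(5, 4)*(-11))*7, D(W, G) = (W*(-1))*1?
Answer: 3080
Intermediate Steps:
D(W, G) = -W (D(W, G) = -W*1 = -W)
S = 385 (S = (-1*5*(-11))*7 = -5*(-11)*7 = 55*7 = 385)
Z = 8 (Z = 4*2 = 8)
S*Z = 385*8 = 3080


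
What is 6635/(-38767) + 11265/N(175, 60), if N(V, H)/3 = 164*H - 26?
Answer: 80454195/380459338 ≈ 0.21147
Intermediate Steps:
N(V, H) = -78 + 492*H (N(V, H) = 3*(164*H - 26) = 3*(-26 + 164*H) = -78 + 492*H)
6635/(-38767) + 11265/N(175, 60) = 6635/(-38767) + 11265/(-78 + 492*60) = 6635*(-1/38767) + 11265/(-78 + 29520) = -6635/38767 + 11265/29442 = -6635/38767 + 11265*(1/29442) = -6635/38767 + 3755/9814 = 80454195/380459338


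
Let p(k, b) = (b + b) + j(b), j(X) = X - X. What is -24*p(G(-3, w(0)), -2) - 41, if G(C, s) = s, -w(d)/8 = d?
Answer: 55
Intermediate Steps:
w(d) = -8*d
j(X) = 0
p(k, b) = 2*b (p(k, b) = (b + b) + 0 = 2*b + 0 = 2*b)
-24*p(G(-3, w(0)), -2) - 41 = -48*(-2) - 41 = -24*(-4) - 41 = 96 - 41 = 55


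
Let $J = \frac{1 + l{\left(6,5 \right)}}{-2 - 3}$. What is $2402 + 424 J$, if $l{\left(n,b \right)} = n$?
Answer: $\frac{9042}{5} \approx 1808.4$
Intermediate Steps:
$J = - \frac{7}{5}$ ($J = \frac{1 + 6}{-2 - 3} = \frac{7}{-5} = 7 \left(- \frac{1}{5}\right) = - \frac{7}{5} \approx -1.4$)
$2402 + 424 J = 2402 + 424 \left(- \frac{7}{5}\right) = 2402 - \frac{2968}{5} = \frac{9042}{5}$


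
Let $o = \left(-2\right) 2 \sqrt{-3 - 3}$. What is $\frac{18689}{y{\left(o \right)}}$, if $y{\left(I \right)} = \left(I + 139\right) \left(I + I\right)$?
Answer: $- \frac{18689}{38834} + \frac{2597771 i \sqrt{6}}{932016} \approx -0.48125 + 6.8274 i$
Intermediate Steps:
$o = - 4 i \sqrt{6}$ ($o = - 4 \sqrt{-6} = - 4 i \sqrt{6} \approx - 9.798 i$)
$y{\left(I \right)} = 2 I \left(139 + I\right)$ ($y{\left(I \right)} = \left(139 + I\right) 2 I = 2 I \left(139 + I\right)$)
$\frac{18689}{y{\left(o \right)}} = \frac{18689}{2 \left(- 4 i \sqrt{6}\right) \left(139 - 4 i \sqrt{6}\right)} = \frac{18689}{\left(-8\right) i \sqrt{6} \left(139 - 4 i \sqrt{6}\right)} = 18689 \frac{i \sqrt{6}}{48 \left(139 - 4 i \sqrt{6}\right)} = \frac{18689 i \sqrt{6}}{48 \left(139 - 4 i \sqrt{6}\right)}$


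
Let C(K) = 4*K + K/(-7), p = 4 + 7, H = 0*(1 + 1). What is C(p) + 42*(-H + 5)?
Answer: 1767/7 ≈ 252.43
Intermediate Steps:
H = 0 (H = 0*2 = 0)
p = 11
C(K) = 27*K/7 (C(K) = 4*K + K*(-⅐) = 4*K - K/7 = 27*K/7)
C(p) + 42*(-H + 5) = (27/7)*11 + 42*(-1*0 + 5) = 297/7 + 42*(0 + 5) = 297/7 + 42*5 = 297/7 + 210 = 1767/7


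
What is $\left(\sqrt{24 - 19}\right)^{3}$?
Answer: $5 \sqrt{5} \approx 11.18$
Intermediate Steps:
$\left(\sqrt{24 - 19}\right)^{3} = \left(\sqrt{5}\right)^{3} = 5 \sqrt{5}$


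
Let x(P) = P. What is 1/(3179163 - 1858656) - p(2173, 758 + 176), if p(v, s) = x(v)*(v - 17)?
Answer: -6186559448915/1320507 ≈ -4.6850e+6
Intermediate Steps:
p(v, s) = v*(-17 + v) (p(v, s) = v*(v - 17) = v*(-17 + v))
1/(3179163 - 1858656) - p(2173, 758 + 176) = 1/(3179163 - 1858656) - 2173*(-17 + 2173) = 1/1320507 - 2173*2156 = 1/1320507 - 1*4684988 = 1/1320507 - 4684988 = -6186559448915/1320507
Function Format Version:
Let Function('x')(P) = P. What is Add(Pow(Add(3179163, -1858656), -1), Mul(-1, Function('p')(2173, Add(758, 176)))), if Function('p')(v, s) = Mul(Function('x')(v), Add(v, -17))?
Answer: Rational(-6186559448915, 1320507) ≈ -4.6850e+6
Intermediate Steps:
Function('p')(v, s) = Mul(v, Add(-17, v)) (Function('p')(v, s) = Mul(v, Add(v, -17)) = Mul(v, Add(-17, v)))
Add(Pow(Add(3179163, -1858656), -1), Mul(-1, Function('p')(2173, Add(758, 176)))) = Add(Pow(Add(3179163, -1858656), -1), Mul(-1, Mul(2173, Add(-17, 2173)))) = Add(Pow(1320507, -1), Mul(-1, Mul(2173, 2156))) = Add(Rational(1, 1320507), Mul(-1, 4684988)) = Add(Rational(1, 1320507), -4684988) = Rational(-6186559448915, 1320507)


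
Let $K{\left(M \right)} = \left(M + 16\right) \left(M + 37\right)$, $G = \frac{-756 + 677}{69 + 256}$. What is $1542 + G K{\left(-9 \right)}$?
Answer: $\frac{485666}{325} \approx 1494.4$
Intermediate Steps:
$G = - \frac{79}{325} \approx -0.24308$
$K{\left(M \right)} = \left(16 + M\right) \left(37 + M\right)$
$1542 + G K{\left(-9 \right)} = 1542 - \frac{79 \left(592 + \left(-9\right)^{2} + 53 \left(-9\right)\right)}{325} = 1542 - \frac{79 \left(592 + 81 - 477\right)}{325} = 1542 - \frac{15484}{325} = \frac{485666}{325}$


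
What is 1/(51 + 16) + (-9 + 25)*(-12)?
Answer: -12863/67 ≈ -191.99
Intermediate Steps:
1/(51 + 16) + (-9 + 25)*(-12) = 1/67 + 16*(-12) = 1/67 - 192 = -12863/67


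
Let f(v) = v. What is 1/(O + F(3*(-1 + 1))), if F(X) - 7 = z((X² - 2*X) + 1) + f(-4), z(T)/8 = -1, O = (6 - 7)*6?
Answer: -1/11 ≈ -0.090909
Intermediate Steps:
O = -6 (O = -1*6 = -6)
z(T) = -8 (z(T) = 8*(-1) = -8)
F(X) = -5 (F(X) = 7 + (-8 - 4) = 7 - 12 = -5)
1/(O + F(3*(-1 + 1))) = 1/(-6 - 5) = 1/(-11) = -1/11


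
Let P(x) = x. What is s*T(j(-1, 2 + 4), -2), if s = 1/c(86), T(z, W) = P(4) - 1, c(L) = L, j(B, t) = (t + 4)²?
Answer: 3/86 ≈ 0.034884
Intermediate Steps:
j(B, t) = (4 + t)²
T(z, W) = 3 (T(z, W) = 4 - 1 = 3)
s = 1/86 ≈ 0.011628
s*T(j(-1, 2 + 4), -2) = (1/86)*3 = 3/86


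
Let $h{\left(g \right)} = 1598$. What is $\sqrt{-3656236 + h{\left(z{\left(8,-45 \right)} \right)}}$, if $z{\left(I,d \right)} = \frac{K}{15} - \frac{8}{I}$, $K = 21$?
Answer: $i \sqrt{3654638} \approx 1911.7 i$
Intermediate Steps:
$z{\left(I,d \right)} = \frac{7}{5} - \frac{8}{I}$ ($z{\left(I,d \right)} = \frac{21}{15} - \frac{8}{I} = 21 \cdot \frac{1}{15} - \frac{8}{I} = \frac{7}{5} - \frac{8}{I}$)
$\sqrt{-3656236 + h{\left(z{\left(8,-45 \right)} \right)}} = \sqrt{-3656236 + 1598} = \sqrt{-3654638} = i \sqrt{3654638}$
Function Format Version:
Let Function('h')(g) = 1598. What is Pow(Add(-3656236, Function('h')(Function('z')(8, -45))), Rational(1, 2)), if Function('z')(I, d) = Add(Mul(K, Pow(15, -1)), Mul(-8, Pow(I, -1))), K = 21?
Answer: Mul(I, Pow(3654638, Rational(1, 2))) ≈ Mul(1911.7, I)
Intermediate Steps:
Function('z')(I, d) = Add(Rational(7, 5), Mul(-8, Pow(I, -1))) (Function('z')(I, d) = Add(Mul(21, Pow(15, -1)), Mul(-8, Pow(I, -1))) = Add(Mul(21, Rational(1, 15)), Mul(-8, Pow(I, -1))) = Add(Rational(7, 5), Mul(-8, Pow(I, -1))))
Pow(Add(-3656236, Function('h')(Function('z')(8, -45))), Rational(1, 2)) = Pow(Add(-3656236, 1598), Rational(1, 2)) = Pow(-3654638, Rational(1, 2)) = Mul(I, Pow(3654638, Rational(1, 2)))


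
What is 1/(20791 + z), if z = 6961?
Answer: 1/27752 ≈ 3.6033e-5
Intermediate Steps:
1/(20791 + z) = 1/(20791 + 6961) = 1/27752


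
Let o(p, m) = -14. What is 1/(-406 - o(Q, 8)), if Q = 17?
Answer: -1/392 ≈ -0.0025510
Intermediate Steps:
1/(-406 - o(Q, 8)) = 1/(-406 - 1*(-14)) = 1/(-406 + 14) = 1/(-392) = -1/392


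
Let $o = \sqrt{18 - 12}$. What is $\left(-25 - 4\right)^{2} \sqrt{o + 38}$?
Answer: $841 \sqrt{38 + \sqrt{6}} \approx 5348.8$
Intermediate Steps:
$o = \sqrt{6} \approx 2.4495$
$\left(-25 - 4\right)^{2} \sqrt{o + 38} = \left(-25 - 4\right)^{2} \sqrt{\sqrt{6} + 38} = \left(-25 - 4\right)^{2} \sqrt{38 + \sqrt{6}} = \left(-29\right)^{2} \sqrt{38 + \sqrt{6}} = 841 \sqrt{38 + \sqrt{6}}$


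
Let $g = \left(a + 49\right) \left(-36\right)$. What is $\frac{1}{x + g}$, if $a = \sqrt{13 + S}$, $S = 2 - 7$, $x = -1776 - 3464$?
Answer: $- \frac{1751}{12261412} + \frac{9 \sqrt{2}}{6130706} \approx -0.00014073$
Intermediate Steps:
$x = -5240$
$S = -5$ ($S = 2 - 7 = -5$)
$a = 2 \sqrt{2}$ ($a = \sqrt{13 - 5} = \sqrt{8} = 2 \sqrt{2} \approx 2.8284$)
$g = -1764 - 72 \sqrt{2}$ ($g = \left(2 \sqrt{2} + 49\right) \left(-36\right) = \left(49 + 2 \sqrt{2}\right) \left(-36\right) = -1764 - 72 \sqrt{2} \approx -1865.8$)
$\frac{1}{x + g} = \frac{1}{-5240 - \left(1764 + 72 \sqrt{2}\right)} = \frac{1}{-7004 - 72 \sqrt{2}}$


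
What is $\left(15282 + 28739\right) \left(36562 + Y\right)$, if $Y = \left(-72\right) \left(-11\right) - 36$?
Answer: $1642775678$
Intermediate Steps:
$Y = 756$ ($Y = 792 - 36 = 756$)
$\left(15282 + 28739\right) \left(36562 + Y\right) = \left(15282 + 28739\right) \left(36562 + 756\right) = 44021 \cdot 37318 = 1642775678$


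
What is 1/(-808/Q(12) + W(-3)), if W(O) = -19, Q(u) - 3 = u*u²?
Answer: -1731/33697 ≈ -0.051370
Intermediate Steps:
Q(u) = 3 + u³ (Q(u) = 3 + u*u² = 3 + u³)
1/(-808/Q(12) + W(-3)) = 1/(-808/(3 + 12³) - 19) = 1/(-808/(3 + 1728) - 19) = 1/(-808/1731 - 19) = 1/(-33697/1731) = -1731/33697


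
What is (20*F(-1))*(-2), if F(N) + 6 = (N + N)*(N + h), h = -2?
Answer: 0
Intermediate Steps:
F(N) = -6 + 2*N*(-2 + N) (F(N) = -6 + (N + N)*(N - 2) = -6 + (2*N)*(-2 + N) = -6 + 2*N*(-2 + N))
(20*F(-1))*(-2) = (20*(-6 - 4*(-1) + 2*(-1)²))*(-2) = (20*(-6 + 4 + 2*1))*(-2) = (20*(-6 + 4 + 2))*(-2) = (20*0)*(-2) = 0*(-2) = 0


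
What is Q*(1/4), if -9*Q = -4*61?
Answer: 61/9 ≈ 6.7778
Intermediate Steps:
Q = 244/9 (Q = -(-4)*61/9 = -1/9*(-244) = 244/9 ≈ 27.111)
Q*(1/4) = 244*(1/4)/9 = 244*(1*(1/4))/9 = (244/9)*(1/4) = 61/9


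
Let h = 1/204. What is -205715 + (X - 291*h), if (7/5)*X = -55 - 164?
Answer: -97995479/476 ≈ -2.0587e+5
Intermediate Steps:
X = -1095/7 (X = 5*(-55 - 164)/7 = (5/7)*(-219) = -1095/7 ≈ -156.43)
h = 1/204 ≈ 0.0049020
-205715 + (X - 291*h) = -205715 + (-1095/7 - 291*1/204) = -205715 + (-1095/7 - 97/68) = -205715 - 75139/476 = -97995479/476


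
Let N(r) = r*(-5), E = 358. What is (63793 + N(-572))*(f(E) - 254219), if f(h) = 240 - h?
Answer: -16952324061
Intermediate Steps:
N(r) = -5*r
(63793 + N(-572))*(f(E) - 254219) = (63793 - 5*(-572))*((240 - 1*358) - 254219) = (63793 + 2860)*((240 - 358) - 254219) = 66653*(-118 - 254219) = 66653*(-254337) = -16952324061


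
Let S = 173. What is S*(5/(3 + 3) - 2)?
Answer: -1211/6 ≈ -201.83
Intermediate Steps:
S*(5/(3 + 3) - 2) = 173*(5/(3 + 3) - 2) = 173*(5/6 - 2) = 173*(-7/6) = -1211/6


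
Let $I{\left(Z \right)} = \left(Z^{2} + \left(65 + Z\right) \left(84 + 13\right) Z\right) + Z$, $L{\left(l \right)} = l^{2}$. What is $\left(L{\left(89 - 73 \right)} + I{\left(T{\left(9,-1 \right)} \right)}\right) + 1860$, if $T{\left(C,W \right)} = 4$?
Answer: $28908$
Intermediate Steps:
$I{\left(Z \right)} = Z + Z^{2} + Z \left(6305 + 97 Z\right)$ ($I{\left(Z \right)} = \left(Z^{2} + \left(65 + Z\right) 97 Z\right) + Z = \left(Z^{2} + \left(6305 + 97 Z\right) Z\right) + Z = \left(Z^{2} + Z \left(6305 + 97 Z\right)\right) + Z = Z + Z^{2} + Z \left(6305 + 97 Z\right)$)
$\left(L{\left(89 - 73 \right)} + I{\left(T{\left(9,-1 \right)} \right)}\right) + 1860 = \left(\left(89 - 73\right)^{2} + 2 \cdot 4 \left(3153 + 49 \cdot 4\right)\right) + 1860 = \left(\left(89 - 73\right)^{2} + 2 \cdot 4 \left(3153 + 196\right)\right) + 1860 = \left(16^{2} + 2 \cdot 4 \cdot 3349\right) + 1860 = \left(256 + 26792\right) + 1860 = 27048 + 1860 = 28908$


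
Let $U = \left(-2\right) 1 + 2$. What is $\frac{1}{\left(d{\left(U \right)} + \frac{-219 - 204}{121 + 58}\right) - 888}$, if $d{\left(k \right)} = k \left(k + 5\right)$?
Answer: $- \frac{179}{159375} \approx -0.0011231$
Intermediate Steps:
$U = 0$ ($U = -2 + 2 = 0$)
$d{\left(k \right)} = k \left(5 + k\right)$
$\frac{1}{\left(d{\left(U \right)} + \frac{-219 - 204}{121 + 58}\right) - 888} = \frac{1}{\left(0 \left(5 + 0\right) + \frac{-219 - 204}{121 + 58}\right) - 888} = \frac{1}{\left(0 \cdot 5 - \frac{423}{179}\right) - 888} = \frac{1}{\left(0 - \frac{423}{179}\right) - 888} = \frac{1}{- \frac{423}{179} - 888} = \frac{1}{- \frac{159375}{179}} = - \frac{179}{159375}$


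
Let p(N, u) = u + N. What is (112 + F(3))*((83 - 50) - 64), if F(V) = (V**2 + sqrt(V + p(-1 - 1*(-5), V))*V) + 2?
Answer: -3813 - 93*sqrt(10) ≈ -4107.1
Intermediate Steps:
p(N, u) = N + u
F(V) = 2 + V**2 + V*sqrt(4 + 2*V) (F(V) = (V**2 + sqrt(V + ((-1 - 1*(-5)) + V))*V) + 2 = (V**2 + sqrt(V + ((-1 + 5) + V))*V) + 2 = (V**2 + sqrt(V + (4 + V))*V) + 2 = (V**2 + sqrt(4 + 2*V)*V) + 2 = (V**2 + V*sqrt(4 + 2*V)) + 2 = 2 + V**2 + V*sqrt(4 + 2*V))
(112 + F(3))*((83 - 50) - 64) = (112 + (2 + 3**2 + 3*sqrt(4 + 2*3)))*((83 - 50) - 64) = (112 + (2 + 9 + 3*sqrt(4 + 6)))*(33 - 64) = (112 + (2 + 9 + 3*sqrt(10)))*(-31) = (112 + (11 + 3*sqrt(10)))*(-31) = (123 + 3*sqrt(10))*(-31) = -3813 - 93*sqrt(10)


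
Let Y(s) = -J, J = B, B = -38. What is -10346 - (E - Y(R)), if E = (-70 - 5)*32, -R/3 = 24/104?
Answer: -7908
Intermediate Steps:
J = -38
R = -9/13 (R = -72/104 = -3*3/13 = -9/13 ≈ -0.69231)
E = -2400 (E = -75*32 = -2400)
Y(s) = 38 (Y(s) = -1*(-38) = 38)
-10346 - (E - Y(R)) = -10346 - (-2400 - 1*38) = -10346 - (-2400 - 38) = -10346 - 1*(-2438) = -10346 + 2438 = -7908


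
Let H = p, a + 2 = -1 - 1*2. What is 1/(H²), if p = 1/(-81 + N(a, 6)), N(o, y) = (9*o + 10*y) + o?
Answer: 5041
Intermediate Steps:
a = -5 (a = -2 + (-1 - 1*2) = -2 + (-1 - 2) = -2 - 3 = -5)
N(o, y) = 10*o + 10*y
p = -1/71 (p = 1/(-81 + (10*(-5) + 10*6)) = 1/(-81 + (-50 + 60)) = 1/(-81 + 10) = 1/(-71) = -1/71 ≈ -0.014085)
H = -1/71 ≈ -0.014085
1/(H²) = 1/((-1/71)²) = 1/(1/5041) = 5041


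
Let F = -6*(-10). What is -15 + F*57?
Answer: 3405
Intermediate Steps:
F = 60
-15 + F*57 = -15 + 60*57 = -15 + 3420 = 3405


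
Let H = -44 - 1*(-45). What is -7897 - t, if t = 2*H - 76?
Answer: -7823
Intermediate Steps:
H = 1 (H = -44 + 45 = 1)
t = -74 (t = 2*1 - 76 = 2 - 76 = -74)
-7897 - t = -7897 - 1*(-74) = -7897 + 74 = -7823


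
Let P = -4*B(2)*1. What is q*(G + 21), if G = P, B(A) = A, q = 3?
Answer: 39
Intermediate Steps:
P = -8 (P = -4*2*1 = -8*1 = -8)
G = -8
q*(G + 21) = 3*(-8 + 21) = 3*13 = 39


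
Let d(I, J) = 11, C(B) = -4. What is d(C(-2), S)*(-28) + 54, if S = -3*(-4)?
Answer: -254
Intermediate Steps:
S = 12
d(C(-2), S)*(-28) + 54 = 11*(-28) + 54 = -308 + 54 = -254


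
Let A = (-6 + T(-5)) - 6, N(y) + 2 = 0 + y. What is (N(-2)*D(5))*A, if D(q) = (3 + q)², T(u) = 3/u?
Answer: 16128/5 ≈ 3225.6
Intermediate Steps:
N(y) = -2 + y (N(y) = -2 + (0 + y) = -2 + y)
A = -63/5 (A = (-6 + 3/(-5)) - 6 = (-6 + 3*(-⅕)) - 6 = (-6 - ⅗) - 6 = -33/5 - 6 = -63/5 ≈ -12.600)
(N(-2)*D(5))*A = ((-2 - 2)*(3 + 5)²)*(-63/5) = -4*8²*(-63/5) = -4*64*(-63/5) = -256*(-63/5) = 16128/5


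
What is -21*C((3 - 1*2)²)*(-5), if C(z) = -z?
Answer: -105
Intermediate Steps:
-21*C((3 - 1*2)²)*(-5) = -(-21)*(3 - 1*2)²*(-5) = -(-21)*(3 - 2)²*(-5) = -(-21)*1²*(-5) = -(-21)*(-5) = -21*(-1)*(-5) = 21*(-5) = -105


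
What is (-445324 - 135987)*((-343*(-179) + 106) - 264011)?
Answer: 117720127988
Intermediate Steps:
(-445324 - 135987)*((-343*(-179) + 106) - 264011) = -581311*((61397 + 106) - 264011) = -581311*(61503 - 264011) = -581311*(-202508) = 117720127988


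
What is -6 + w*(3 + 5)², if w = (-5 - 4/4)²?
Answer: 2298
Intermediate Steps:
w = 36 (w = (-5 - 4*¼)² = (-5 - 1)² = (-6)² = 36)
-6 + w*(3 + 5)² = -6 + 36*(3 + 5)² = -6 + 36*8² = -6 + 36*64 = -6 + 2304 = 2298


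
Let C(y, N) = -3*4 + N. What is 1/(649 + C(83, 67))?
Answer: 1/704 ≈ 0.0014205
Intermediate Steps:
C(y, N) = -12 + N
1/(649 + C(83, 67)) = 1/(649 + (-12 + 67)) = 1/(649 + 55) = 1/704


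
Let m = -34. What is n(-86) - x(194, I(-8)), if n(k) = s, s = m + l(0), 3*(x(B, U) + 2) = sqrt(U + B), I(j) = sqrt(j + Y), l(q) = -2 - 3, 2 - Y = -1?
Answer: -37 - sqrt(194 + I*sqrt(5))/3 ≈ -41.643 - 0.026756*I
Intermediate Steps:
Y = 3 (Y = 2 - 1*(-1) = 2 + 1 = 3)
l(q) = -5
I(j) = sqrt(3 + j) (I(j) = sqrt(j + 3) = sqrt(3 + j))
x(B, U) = -2 + sqrt(B + U)/3 (x(B, U) = -2 + sqrt(U + B)/3 = -2 + sqrt(B + U)/3)
s = -39 (s = -34 - 5 = -39)
n(k) = -39
n(-86) - x(194, I(-8)) = -39 - (-2 + sqrt(194 + sqrt(3 - 8))/3) = -39 - (-2 + sqrt(194 + sqrt(-5))/3) = -39 - (-2 + sqrt(194 + I*sqrt(5))/3) = -39 + (2 - sqrt(194 + I*sqrt(5))/3) = -37 - sqrt(194 + I*sqrt(5))/3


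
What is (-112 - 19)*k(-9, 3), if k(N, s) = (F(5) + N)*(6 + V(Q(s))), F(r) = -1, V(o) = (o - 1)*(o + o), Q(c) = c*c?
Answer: 196500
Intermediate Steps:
Q(c) = c**2
V(o) = 2*o*(-1 + o) (V(o) = (-1 + o)*(2*o) = 2*o*(-1 + o))
k(N, s) = (-1 + N)*(6 + 2*s**2*(-1 + s**2))
(-112 - 19)*k(-9, 3) = (-112 - 19)*(-6 - 2*3**4 + 2*3**2 + 6*(-9) - 2*(-9)*3**2 + 2*(-9)*3**4) = -131*(-6 - 2*81 + 2*9 - 54 - 2*(-9)*9 + 2*(-9)*81) = -131*(-6 - 162 + 18 - 54 + 162 - 1458) = -131*(-1500) = 196500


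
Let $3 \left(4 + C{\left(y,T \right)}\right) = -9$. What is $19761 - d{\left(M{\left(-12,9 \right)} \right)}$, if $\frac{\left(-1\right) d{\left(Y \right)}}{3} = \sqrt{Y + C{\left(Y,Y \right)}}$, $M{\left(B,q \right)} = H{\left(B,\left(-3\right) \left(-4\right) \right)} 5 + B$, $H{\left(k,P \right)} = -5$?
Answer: $19761 + 6 i \sqrt{11} \approx 19761.0 + 19.9 i$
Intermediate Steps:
$C{\left(y,T \right)} = -7$ ($C{\left(y,T \right)} = -4 + \frac{1}{3} \left(-9\right) = -4 - 3 = -7$)
$M{\left(B,q \right)} = -25 + B$ ($M{\left(B,q \right)} = \left(-5\right) 5 + B = -25 + B$)
$d{\left(Y \right)} = - 3 \sqrt{-7 + Y}$ ($d{\left(Y \right)} = - 3 \sqrt{Y - 7} = - 3 \sqrt{-7 + Y}$)
$19761 - d{\left(M{\left(-12,9 \right)} \right)} = 19761 - - 3 \sqrt{-7 - 37} = 19761 - - 3 \sqrt{-44} = 19761 - - 3 \cdot 2 i \sqrt{11} = 19761 - - 6 i \sqrt{11} = 19761 + 6 i \sqrt{11}$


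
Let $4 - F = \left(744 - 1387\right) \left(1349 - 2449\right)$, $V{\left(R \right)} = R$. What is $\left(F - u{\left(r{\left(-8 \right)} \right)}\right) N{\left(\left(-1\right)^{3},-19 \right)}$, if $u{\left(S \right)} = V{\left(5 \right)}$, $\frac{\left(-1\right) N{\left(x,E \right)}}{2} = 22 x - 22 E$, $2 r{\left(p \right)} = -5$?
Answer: $560182392$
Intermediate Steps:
$r{\left(p \right)} = - \frac{5}{2}$ ($r{\left(p \right)} = \frac{1}{2} \left(-5\right) = - \frac{5}{2}$)
$N{\left(x,E \right)} = - 44 x + 44 E$ ($N{\left(x,E \right)} = - 2 \left(22 x - 22 E\right) = - 2 \left(- 22 E + 22 x\right) = - 44 x + 44 E$)
$u{\left(S \right)} = 5$
$F = -707296$ ($F = 4 - \left(744 - 1387\right) \left(1349 - 2449\right) = 4 - \left(-643\right) \left(-1100\right) = 4 - 707300 = -707296$)
$\left(F - u{\left(r{\left(-8 \right)} \right)}\right) N{\left(\left(-1\right)^{3},-19 \right)} = \left(-707296 - 5\right) \left(- 44 \left(-1\right)^{3} + 44 \left(-19\right)\right) = \left(-707296 - 5\right) \left(\left(-44\right) \left(-1\right) - 836\right) = - 707301 \left(44 - 836\right) = \left(-707301\right) \left(-792\right) = 560182392$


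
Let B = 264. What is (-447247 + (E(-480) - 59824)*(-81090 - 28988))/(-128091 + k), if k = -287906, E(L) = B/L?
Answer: -65849195679/4159970 ≈ -15829.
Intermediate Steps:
E(L) = 264/L
(-447247 + (E(-480) - 59824)*(-81090 - 28988))/(-128091 + k) = (-447247 + (264/(-480) - 59824)*(-81090 - 28988))/(-128091 - 287906) = (-447247 + (264*(-1/480) - 59824)*(-110078))/(-415997) = (-447247 + (-11/20 - 59824)*(-110078))*(-1/415997) = (-447247 - 1196491/20*(-110078))*(-1/415997) = (-447247 + 65853668149/10)*(-1/415997) = (65849195679/10)*(-1/415997) = -65849195679/4159970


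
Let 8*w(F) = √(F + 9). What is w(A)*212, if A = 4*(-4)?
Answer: 53*I*√7/2 ≈ 70.112*I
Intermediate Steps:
A = -16
w(F) = √(9 + F)/8 (w(F) = √(F + 9)/8 = √(9 + F)/8)
w(A)*212 = (√(9 - 16)/8)*212 = (√(-7)/8)*212 = ((I*√7)/8)*212 = (I*√7/8)*212 = 53*I*√7/2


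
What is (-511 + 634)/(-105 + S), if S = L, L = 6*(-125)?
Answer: -41/285 ≈ -0.14386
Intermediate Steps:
L = -750
S = -750
(-511 + 634)/(-105 + S) = (-511 + 634)/(-105 - 750) = 123/(-855) = 123*(-1/855) = -41/285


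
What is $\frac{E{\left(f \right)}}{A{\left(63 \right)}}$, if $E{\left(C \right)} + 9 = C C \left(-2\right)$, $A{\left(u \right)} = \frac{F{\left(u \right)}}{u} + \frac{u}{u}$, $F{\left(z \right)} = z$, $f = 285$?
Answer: $- \frac{162459}{2} \approx -81230.0$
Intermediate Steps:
$A{\left(u \right)} = 2$ ($A{\left(u \right)} = \frac{u}{u} + \frac{u}{u} = 1 + 1 = 2$)
$E{\left(C \right)} = -9 - 2 C^{2}$ ($E{\left(C \right)} = -9 + C C \left(-2\right) = -9 + C^{2} \left(-2\right) = -9 - 2 C^{2}$)
$\frac{E{\left(f \right)}}{A{\left(63 \right)}} = \frac{-9 - 2 \cdot 285^{2}}{2} = \left(-9 - 162450\right) \frac{1}{2} = \left(-162459\right) \frac{1}{2} = - \frac{162459}{2}$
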